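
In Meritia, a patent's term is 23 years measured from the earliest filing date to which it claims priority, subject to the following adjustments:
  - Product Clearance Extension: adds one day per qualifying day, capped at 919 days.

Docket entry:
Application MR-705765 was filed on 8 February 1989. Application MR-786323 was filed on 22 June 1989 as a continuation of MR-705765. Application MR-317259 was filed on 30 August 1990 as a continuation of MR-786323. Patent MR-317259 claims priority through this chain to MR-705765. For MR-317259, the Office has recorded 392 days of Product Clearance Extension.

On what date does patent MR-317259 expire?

March 6, 2013

Earliest priority filing: 8 February 1989.
Base term: 8 February 1989 + 23 years → 8 February 2012.
Product Clearance Extension: 392 days (within the 919-day cap) → +392 days → 6 March 2013.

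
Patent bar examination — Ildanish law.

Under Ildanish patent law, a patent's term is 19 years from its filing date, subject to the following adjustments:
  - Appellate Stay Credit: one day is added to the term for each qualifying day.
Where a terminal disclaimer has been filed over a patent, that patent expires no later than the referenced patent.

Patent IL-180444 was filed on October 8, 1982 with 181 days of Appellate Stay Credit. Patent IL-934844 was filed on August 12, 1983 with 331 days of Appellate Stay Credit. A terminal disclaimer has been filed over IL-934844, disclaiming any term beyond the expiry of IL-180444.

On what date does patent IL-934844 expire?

April 7, 2002

Natural term of IL-934844:
  Base: filing + 19 years → 12 August 2002.
  Appellate Stay Credit: +331 days → 9 July 2003.
Expiry of referenced patent IL-180444:
  Base: filing + 19 years → 8 October 2001.
  Appellate Stay Credit: +181 days → 7 April 2002.
Terminal disclaimer: IL-934844 expires on the earlier of 9 July 2003 and 7 April 2002.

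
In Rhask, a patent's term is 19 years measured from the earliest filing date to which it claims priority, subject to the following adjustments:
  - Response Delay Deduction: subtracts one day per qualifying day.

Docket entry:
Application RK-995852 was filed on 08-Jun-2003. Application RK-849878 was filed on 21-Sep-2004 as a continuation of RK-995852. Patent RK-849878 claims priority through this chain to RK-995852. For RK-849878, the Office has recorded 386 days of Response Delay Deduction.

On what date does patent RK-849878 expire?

Earliest priority filing: 8 June 2003.
Base term: 8 June 2003 + 19 years → 8 June 2022.
Response Delay Deduction: −386 days → 18 May 2021.

May 18, 2021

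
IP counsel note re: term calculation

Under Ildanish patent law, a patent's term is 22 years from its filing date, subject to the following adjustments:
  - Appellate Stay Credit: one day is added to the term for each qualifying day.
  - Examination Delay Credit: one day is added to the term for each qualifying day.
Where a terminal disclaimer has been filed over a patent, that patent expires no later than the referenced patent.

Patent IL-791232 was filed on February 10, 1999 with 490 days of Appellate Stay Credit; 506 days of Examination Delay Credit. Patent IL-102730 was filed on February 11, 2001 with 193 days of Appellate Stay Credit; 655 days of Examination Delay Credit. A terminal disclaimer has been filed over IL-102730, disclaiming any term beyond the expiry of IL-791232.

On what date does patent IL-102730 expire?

Natural term of IL-102730:
  Base: filing + 22 years → 11 February 2023.
  Appellate Stay Credit: +193 days → 23 August 2023.
  Examination Delay Credit: +655 days → 8 June 2025.
Expiry of referenced patent IL-791232:
  Base: filing + 22 years → 10 February 2021.
  Appellate Stay Credit: +490 days → 15 June 2022.
  Examination Delay Credit: +506 days → 3 November 2023.
Terminal disclaimer: IL-102730 expires on the earlier of 8 June 2025 and 3 November 2023.

November 3, 2023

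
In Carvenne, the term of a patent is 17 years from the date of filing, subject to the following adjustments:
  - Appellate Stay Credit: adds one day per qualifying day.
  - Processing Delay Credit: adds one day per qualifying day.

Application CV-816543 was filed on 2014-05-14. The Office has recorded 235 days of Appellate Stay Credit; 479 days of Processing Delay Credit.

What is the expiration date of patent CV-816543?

2033-04-27

Base term: filing date + 17 years → 14 May 2031.
Appellate Stay Credit: +235 days → 4 January 2032.
Processing Delay Credit: +479 days → 27 April 2033.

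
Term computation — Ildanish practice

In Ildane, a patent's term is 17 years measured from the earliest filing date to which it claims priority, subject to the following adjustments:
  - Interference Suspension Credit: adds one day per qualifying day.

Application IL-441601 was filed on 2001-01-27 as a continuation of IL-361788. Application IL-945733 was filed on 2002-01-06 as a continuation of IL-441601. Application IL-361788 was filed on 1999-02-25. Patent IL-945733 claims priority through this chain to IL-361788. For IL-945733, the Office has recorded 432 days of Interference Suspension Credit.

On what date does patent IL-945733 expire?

2017-05-02

Earliest priority filing: 25 February 1999.
Base term: 25 February 1999 + 17 years → 25 February 2016.
Interference Suspension Credit: +432 days → 2 May 2017.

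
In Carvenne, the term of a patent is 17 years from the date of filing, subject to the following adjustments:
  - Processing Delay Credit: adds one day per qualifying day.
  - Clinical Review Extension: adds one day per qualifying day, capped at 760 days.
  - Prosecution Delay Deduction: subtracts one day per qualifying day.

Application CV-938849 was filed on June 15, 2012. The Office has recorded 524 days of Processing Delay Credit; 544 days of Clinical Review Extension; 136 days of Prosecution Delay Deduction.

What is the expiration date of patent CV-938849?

Base term: filing date + 17 years → 15 June 2029.
Processing Delay Credit: +524 days → 21 November 2030.
Clinical Review Extension: 544 days (within the 760-day cap) → +544 days → 18 May 2032.
Prosecution Delay Deduction: −136 days → 3 January 2032.

January 3, 2032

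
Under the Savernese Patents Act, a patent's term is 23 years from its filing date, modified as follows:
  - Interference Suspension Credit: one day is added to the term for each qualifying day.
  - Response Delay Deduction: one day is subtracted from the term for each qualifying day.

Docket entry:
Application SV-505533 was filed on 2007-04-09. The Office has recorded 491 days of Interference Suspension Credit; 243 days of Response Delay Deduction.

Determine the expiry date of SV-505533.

Base term: filing date + 23 years → 9 April 2030.
Interference Suspension Credit: +491 days → 13 August 2031.
Response Delay Deduction: −243 days → 13 December 2030.

December 13, 2030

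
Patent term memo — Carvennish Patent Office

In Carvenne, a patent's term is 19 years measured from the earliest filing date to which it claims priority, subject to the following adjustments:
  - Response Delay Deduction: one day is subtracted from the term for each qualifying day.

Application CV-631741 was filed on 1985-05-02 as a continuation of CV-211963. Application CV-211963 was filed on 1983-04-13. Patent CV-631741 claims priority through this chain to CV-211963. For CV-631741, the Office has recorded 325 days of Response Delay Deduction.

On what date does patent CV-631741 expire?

Earliest priority filing: 13 April 1983.
Base term: 13 April 1983 + 19 years → 13 April 2002.
Response Delay Deduction: −325 days → 23 May 2001.

2001-05-23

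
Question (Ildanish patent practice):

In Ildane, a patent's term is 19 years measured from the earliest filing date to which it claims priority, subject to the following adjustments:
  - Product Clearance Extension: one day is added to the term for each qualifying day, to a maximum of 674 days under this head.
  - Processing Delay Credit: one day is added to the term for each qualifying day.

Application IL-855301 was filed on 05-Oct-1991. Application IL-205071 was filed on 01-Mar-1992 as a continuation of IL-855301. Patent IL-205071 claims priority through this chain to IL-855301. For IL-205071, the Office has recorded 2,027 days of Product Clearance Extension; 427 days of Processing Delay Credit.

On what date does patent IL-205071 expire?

Earliest priority filing: 5 October 1991.
Base term: 5 October 1991 + 19 years → 5 October 2010.
Product Clearance Extension: 2027 days claimed exceeds the 674-day cap, so +674 days → 9 August 2012.
Processing Delay Credit: +427 days → 10 October 2013.

October 10, 2013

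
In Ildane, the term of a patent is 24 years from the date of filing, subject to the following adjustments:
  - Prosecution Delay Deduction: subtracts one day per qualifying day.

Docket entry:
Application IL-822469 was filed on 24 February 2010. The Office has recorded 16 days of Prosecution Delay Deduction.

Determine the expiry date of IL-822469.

February 8, 2034

Base term: filing date + 24 years → 24 February 2034.
Prosecution Delay Deduction: −16 days → 8 February 2034.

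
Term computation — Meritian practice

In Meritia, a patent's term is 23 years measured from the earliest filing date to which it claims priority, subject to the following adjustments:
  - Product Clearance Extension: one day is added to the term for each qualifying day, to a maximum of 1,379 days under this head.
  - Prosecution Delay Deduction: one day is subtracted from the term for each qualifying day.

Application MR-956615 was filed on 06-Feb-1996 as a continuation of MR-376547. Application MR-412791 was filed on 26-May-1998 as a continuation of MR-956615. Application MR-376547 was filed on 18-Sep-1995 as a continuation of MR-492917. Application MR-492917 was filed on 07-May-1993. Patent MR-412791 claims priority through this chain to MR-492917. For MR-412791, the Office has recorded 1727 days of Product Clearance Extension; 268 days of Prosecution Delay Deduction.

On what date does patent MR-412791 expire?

2019-05-23

Earliest priority filing: 7 May 1993.
Base term: 7 May 1993 + 23 years → 7 May 2016.
Product Clearance Extension: 1727 days claimed exceeds the 1379-day cap, so +1379 days → 15 February 2020.
Prosecution Delay Deduction: −268 days → 23 May 2019.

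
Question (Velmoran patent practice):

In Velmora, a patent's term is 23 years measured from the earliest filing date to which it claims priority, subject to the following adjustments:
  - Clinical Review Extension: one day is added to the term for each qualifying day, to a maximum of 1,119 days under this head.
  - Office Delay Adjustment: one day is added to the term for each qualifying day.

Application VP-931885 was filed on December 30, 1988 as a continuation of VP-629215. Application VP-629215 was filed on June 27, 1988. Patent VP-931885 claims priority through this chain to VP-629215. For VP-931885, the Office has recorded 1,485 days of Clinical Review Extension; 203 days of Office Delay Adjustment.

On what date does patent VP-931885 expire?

February 8, 2015

Earliest priority filing: 27 June 1988.
Base term: 27 June 1988 + 23 years → 27 June 2011.
Clinical Review Extension: 1485 days claimed exceeds the 1119-day cap, so +1119 days → 20 July 2014.
Office Delay Adjustment: +203 days → 8 February 2015.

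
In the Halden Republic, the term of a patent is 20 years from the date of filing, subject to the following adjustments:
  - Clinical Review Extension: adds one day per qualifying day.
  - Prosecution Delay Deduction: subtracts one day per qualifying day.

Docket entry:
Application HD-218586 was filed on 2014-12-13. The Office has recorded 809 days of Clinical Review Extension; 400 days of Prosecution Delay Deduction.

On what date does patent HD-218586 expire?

January 26, 2036

Base term: filing date + 20 years → 13 December 2034.
Clinical Review Extension: +809 days → 1 March 2037.
Prosecution Delay Deduction: −400 days → 26 January 2036.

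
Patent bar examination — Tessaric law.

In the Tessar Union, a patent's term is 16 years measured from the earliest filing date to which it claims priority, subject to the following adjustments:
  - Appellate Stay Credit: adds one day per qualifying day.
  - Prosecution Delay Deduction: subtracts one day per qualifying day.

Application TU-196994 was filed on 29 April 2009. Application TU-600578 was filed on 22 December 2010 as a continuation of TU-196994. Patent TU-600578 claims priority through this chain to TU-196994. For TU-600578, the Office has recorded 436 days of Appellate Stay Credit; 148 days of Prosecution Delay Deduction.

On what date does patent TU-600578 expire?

Earliest priority filing: 29 April 2009.
Base term: 29 April 2009 + 16 years → 29 April 2025.
Appellate Stay Credit: +436 days → 9 July 2026.
Prosecution Delay Deduction: −148 days → 11 February 2026.

2026-02-11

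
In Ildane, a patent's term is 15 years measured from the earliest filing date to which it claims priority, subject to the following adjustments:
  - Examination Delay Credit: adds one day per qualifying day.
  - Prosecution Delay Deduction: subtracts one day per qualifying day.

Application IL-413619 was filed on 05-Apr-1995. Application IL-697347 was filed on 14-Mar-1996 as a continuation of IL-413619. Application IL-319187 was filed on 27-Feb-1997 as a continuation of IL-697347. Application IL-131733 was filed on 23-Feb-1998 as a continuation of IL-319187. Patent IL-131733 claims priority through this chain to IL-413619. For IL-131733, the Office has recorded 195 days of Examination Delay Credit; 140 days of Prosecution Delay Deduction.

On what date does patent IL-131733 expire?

2010-05-30

Earliest priority filing: 5 April 1995.
Base term: 5 April 1995 + 15 years → 5 April 2010.
Examination Delay Credit: +195 days → 17 October 2010.
Prosecution Delay Deduction: −140 days → 30 May 2010.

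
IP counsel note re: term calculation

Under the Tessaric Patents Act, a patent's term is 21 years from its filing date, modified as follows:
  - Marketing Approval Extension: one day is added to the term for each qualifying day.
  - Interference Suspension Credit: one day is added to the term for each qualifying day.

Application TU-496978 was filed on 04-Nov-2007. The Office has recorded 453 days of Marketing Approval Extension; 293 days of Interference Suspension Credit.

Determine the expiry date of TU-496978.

November 20, 2030

Base term: filing date + 21 years → 4 November 2028.
Marketing Approval Extension: +453 days → 31 January 2030.
Interference Suspension Credit: +293 days → 20 November 2030.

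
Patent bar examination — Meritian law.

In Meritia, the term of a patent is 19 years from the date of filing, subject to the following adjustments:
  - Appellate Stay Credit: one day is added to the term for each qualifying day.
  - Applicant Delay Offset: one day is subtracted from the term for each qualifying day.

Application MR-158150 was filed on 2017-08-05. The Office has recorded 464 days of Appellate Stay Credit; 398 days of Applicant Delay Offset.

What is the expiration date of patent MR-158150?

2036-10-10

Base term: filing date + 19 years → 5 August 2036.
Appellate Stay Credit: +464 days → 12 November 2037.
Applicant Delay Offset: −398 days → 10 October 2036.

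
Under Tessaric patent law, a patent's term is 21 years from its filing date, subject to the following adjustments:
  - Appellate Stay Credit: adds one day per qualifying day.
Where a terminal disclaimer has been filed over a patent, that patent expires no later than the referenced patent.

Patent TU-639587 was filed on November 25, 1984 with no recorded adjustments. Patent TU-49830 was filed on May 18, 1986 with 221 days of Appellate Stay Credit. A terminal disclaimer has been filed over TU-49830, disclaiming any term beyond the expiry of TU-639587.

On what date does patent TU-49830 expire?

2005-11-25

Natural term of TU-49830:
  Base: filing + 21 years → 18 May 2007.
  Appellate Stay Credit: +221 days → 25 December 2007.
Expiry of referenced patent TU-639587:
  Base: filing + 21 years → 25 November 2005.
Terminal disclaimer: TU-49830 expires on the earlier of 25 December 2007 and 25 November 2005.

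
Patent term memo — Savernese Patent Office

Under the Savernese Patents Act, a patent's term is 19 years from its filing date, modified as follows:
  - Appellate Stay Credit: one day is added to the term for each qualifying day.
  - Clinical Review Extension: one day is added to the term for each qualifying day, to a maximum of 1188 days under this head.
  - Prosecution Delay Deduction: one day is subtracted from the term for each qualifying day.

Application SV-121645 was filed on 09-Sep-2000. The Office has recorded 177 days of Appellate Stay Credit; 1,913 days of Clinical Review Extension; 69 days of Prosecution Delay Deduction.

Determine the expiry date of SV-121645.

March 28, 2023

Base term: filing date + 19 years → 9 September 2019.
Appellate Stay Credit: +177 days → 4 March 2020.
Clinical Review Extension: 1913 days claimed exceeds the 1188-day cap, so +1188 days → 5 June 2023.
Prosecution Delay Deduction: −69 days → 28 March 2023.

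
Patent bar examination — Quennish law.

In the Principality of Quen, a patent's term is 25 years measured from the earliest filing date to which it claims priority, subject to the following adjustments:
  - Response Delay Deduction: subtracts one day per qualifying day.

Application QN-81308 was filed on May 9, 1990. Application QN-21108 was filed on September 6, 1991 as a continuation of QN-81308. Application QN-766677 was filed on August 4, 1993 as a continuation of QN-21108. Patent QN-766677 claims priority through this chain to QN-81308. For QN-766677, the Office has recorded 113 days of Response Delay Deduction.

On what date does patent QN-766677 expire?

Earliest priority filing: 9 May 1990.
Base term: 9 May 1990 + 25 years → 9 May 2015.
Response Delay Deduction: −113 days → 16 January 2015.

January 16, 2015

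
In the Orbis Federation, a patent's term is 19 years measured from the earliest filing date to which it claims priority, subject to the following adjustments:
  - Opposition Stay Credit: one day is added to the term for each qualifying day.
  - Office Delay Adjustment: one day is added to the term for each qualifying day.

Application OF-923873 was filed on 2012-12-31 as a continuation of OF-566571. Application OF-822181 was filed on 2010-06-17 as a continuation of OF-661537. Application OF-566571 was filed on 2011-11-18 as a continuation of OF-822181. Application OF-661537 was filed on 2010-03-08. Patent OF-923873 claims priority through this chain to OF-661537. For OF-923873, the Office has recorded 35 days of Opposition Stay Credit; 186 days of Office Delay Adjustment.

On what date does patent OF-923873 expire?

October 15, 2029

Earliest priority filing: 8 March 2010.
Base term: 8 March 2010 + 19 years → 8 March 2029.
Opposition Stay Credit: +35 days → 12 April 2029.
Office Delay Adjustment: +186 days → 15 October 2029.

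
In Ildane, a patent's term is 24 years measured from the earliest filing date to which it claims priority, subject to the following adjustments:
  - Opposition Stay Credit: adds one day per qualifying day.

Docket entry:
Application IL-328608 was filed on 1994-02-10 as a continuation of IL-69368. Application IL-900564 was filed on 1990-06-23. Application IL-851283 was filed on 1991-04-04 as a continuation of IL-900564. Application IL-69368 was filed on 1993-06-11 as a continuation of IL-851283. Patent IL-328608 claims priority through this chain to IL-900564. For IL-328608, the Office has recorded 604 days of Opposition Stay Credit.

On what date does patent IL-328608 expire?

Earliest priority filing: 23 June 1990.
Base term: 23 June 1990 + 24 years → 23 June 2014.
Opposition Stay Credit: +604 days → 17 February 2016.

2016-02-17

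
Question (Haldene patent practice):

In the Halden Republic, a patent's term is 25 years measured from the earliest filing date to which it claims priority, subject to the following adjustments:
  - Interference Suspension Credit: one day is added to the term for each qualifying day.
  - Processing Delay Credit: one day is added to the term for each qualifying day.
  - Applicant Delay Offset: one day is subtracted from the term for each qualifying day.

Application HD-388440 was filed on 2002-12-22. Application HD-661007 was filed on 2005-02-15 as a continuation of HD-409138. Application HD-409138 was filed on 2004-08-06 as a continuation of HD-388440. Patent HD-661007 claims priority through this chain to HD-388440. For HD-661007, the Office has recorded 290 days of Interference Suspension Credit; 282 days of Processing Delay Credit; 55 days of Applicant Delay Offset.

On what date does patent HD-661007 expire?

2029-05-22

Earliest priority filing: 22 December 2002.
Base term: 22 December 2002 + 25 years → 22 December 2027.
Interference Suspension Credit: +290 days → 7 October 2028.
Processing Delay Credit: +282 days → 16 July 2029.
Applicant Delay Offset: −55 days → 22 May 2029.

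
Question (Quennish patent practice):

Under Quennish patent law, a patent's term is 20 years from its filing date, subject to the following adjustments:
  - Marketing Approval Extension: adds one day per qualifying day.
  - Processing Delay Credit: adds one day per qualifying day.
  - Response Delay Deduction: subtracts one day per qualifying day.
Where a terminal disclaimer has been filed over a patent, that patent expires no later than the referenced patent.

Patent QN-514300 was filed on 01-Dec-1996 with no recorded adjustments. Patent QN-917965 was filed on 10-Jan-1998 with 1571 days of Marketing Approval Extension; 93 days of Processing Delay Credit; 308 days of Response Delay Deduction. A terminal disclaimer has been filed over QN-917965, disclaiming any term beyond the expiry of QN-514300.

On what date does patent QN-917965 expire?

2016-12-01

Natural term of QN-917965:
  Base: filing + 20 years → 10 January 2018.
  Marketing Approval Extension: +1571 days → 30 April 2022.
  Processing Delay Credit: +93 days → 1 August 2022.
  Response Delay Deduction: −308 days → 27 September 2021.
Expiry of referenced patent QN-514300:
  Base: filing + 20 years → 1 December 2016.
Terminal disclaimer: QN-917965 expires on the earlier of 27 September 2021 and 1 December 2016.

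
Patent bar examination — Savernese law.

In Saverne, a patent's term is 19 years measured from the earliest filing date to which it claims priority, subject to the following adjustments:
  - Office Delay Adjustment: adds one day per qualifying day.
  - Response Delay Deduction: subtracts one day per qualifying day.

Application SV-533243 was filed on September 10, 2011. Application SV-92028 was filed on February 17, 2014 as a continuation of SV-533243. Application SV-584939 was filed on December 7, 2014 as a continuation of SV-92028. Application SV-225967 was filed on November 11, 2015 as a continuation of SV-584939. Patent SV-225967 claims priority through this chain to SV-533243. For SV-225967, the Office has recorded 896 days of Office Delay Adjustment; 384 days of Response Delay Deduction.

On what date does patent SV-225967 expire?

February 4, 2032

Earliest priority filing: 10 September 2011.
Base term: 10 September 2011 + 19 years → 10 September 2030.
Office Delay Adjustment: +896 days → 22 February 2033.
Response Delay Deduction: −384 days → 4 February 2032.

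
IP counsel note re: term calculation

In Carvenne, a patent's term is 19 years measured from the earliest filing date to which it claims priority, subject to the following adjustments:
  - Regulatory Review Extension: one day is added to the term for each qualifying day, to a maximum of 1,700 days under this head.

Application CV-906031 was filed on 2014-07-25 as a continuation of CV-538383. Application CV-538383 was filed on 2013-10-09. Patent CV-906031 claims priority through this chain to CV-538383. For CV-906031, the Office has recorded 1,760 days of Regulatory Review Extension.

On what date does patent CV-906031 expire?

Earliest priority filing: 9 October 2013.
Base term: 9 October 2013 + 19 years → 9 October 2032.
Regulatory Review Extension: 1760 days claimed exceeds the 1700-day cap, so +1700 days → 5 June 2037.

2037-06-05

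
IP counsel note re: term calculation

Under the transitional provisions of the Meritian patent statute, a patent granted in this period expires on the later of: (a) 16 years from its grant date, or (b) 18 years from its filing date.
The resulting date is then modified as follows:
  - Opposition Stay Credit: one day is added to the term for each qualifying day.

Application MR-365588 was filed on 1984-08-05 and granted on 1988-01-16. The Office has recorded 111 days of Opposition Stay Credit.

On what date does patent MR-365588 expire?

May 6, 2004

(a) grant + 16 years → 16 January 2004.
(b) filing + 18 years → 5 August 2002.
Later of the two: 16 January 2004.
Opposition Stay Credit: +111 days → 6 May 2004.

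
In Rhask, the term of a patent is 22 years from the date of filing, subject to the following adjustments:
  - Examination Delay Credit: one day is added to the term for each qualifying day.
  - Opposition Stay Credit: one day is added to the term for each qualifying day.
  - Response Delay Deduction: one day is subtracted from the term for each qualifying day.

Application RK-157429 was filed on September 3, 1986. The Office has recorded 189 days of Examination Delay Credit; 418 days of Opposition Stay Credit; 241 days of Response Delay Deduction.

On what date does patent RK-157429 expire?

Base term: filing date + 22 years → 3 September 2008.
Examination Delay Credit: +189 days → 11 March 2009.
Opposition Stay Credit: +418 days → 3 May 2010.
Response Delay Deduction: −241 days → 4 September 2009.

2009-09-04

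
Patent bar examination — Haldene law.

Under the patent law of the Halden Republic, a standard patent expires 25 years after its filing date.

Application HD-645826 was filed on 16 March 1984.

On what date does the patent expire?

Filing date + 25 years → 16 March 2009.

March 16, 2009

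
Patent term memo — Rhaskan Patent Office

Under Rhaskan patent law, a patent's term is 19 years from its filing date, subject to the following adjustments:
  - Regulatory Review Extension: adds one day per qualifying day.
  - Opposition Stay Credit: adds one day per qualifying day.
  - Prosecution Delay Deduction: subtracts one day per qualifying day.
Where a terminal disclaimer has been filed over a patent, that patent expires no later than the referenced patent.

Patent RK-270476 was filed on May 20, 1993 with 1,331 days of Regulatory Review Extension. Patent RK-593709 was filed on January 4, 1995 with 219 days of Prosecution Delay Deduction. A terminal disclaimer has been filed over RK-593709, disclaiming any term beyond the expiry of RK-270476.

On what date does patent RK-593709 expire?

Natural term of RK-593709:
  Base: filing + 19 years → 4 January 2014.
  Prosecution Delay Deduction: −219 days → 30 May 2013.
Expiry of referenced patent RK-270476:
  Base: filing + 19 years → 20 May 2012.
  Regulatory Review Extension: +1331 days → 11 January 2016.
Terminal disclaimer: RK-593709 expires on the earlier of 30 May 2013 and 11 January 2016.

2013-05-30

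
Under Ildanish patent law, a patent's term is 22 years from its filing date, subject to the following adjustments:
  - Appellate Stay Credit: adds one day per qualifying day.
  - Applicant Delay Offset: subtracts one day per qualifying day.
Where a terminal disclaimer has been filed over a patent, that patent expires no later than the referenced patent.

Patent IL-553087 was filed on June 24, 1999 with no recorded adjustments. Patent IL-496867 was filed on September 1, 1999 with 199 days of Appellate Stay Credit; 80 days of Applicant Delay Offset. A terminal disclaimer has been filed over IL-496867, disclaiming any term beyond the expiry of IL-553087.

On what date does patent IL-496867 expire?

June 24, 2021

Natural term of IL-496867:
  Base: filing + 22 years → 1 September 2021.
  Appellate Stay Credit: +199 days → 19 March 2022.
  Applicant Delay Offset: −80 days → 29 December 2021.
Expiry of referenced patent IL-553087:
  Base: filing + 22 years → 24 June 2021.
Terminal disclaimer: IL-496867 expires on the earlier of 29 December 2021 and 24 June 2021.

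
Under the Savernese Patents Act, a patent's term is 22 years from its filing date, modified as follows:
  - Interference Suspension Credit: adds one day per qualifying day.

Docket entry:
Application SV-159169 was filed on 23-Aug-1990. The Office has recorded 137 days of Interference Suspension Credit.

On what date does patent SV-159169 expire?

2013-01-07

Base term: filing date + 22 years → 23 August 2012.
Interference Suspension Credit: +137 days → 7 January 2013.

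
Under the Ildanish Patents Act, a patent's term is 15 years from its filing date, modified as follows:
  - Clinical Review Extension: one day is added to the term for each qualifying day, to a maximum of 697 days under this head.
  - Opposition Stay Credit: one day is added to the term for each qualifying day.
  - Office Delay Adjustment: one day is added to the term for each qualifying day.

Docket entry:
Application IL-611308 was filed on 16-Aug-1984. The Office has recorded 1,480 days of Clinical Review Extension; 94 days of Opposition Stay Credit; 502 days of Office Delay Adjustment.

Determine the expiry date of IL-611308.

March 1, 2003

Base term: filing date + 15 years → 16 August 1999.
Clinical Review Extension: 1480 days claimed exceeds the 697-day cap, so +697 days → 13 July 2001.
Opposition Stay Credit: +94 days → 15 October 2001.
Office Delay Adjustment: +502 days → 1 March 2003.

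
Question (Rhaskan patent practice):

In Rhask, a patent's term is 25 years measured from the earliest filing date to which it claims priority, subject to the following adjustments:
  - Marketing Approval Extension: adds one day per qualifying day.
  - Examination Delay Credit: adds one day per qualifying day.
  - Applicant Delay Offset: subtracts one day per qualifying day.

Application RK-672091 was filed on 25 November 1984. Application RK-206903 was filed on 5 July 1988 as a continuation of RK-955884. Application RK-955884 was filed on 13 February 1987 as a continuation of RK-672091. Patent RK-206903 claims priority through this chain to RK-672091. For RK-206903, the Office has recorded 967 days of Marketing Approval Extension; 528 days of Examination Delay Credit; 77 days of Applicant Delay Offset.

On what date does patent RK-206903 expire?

Earliest priority filing: 25 November 1984.
Base term: 25 November 1984 + 25 years → 25 November 2009.
Marketing Approval Extension: +967 days → 19 July 2012.
Examination Delay Credit: +528 days → 29 December 2013.
Applicant Delay Offset: −77 days → 13 October 2013.

October 13, 2013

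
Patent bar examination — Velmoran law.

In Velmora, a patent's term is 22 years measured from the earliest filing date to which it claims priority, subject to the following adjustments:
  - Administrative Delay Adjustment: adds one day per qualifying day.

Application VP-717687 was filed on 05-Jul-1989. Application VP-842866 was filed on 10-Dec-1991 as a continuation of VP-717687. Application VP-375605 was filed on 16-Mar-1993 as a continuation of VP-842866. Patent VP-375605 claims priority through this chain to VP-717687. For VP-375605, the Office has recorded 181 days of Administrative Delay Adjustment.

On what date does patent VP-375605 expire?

Earliest priority filing: 5 July 1989.
Base term: 5 July 1989 + 22 years → 5 July 2011.
Administrative Delay Adjustment: +181 days → 2 January 2012.

January 2, 2012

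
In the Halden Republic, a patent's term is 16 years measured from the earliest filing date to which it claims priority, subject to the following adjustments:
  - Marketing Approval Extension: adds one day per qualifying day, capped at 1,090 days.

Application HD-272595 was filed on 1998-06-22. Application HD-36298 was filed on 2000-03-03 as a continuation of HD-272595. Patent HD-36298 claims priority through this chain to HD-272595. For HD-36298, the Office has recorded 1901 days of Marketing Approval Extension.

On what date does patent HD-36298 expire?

June 16, 2017

Earliest priority filing: 22 June 1998.
Base term: 22 June 1998 + 16 years → 22 June 2014.
Marketing Approval Extension: 1901 days claimed exceeds the 1090-day cap, so +1090 days → 16 June 2017.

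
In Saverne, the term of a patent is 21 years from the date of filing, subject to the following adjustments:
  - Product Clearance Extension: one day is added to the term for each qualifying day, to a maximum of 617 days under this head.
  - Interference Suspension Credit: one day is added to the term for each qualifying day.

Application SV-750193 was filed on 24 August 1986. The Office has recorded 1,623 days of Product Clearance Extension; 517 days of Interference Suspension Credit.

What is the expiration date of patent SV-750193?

2010-10-01

Base term: filing date + 21 years → 24 August 2007.
Product Clearance Extension: 1623 days claimed exceeds the 617-day cap, so +617 days → 2 May 2009.
Interference Suspension Credit: +517 days → 1 October 2010.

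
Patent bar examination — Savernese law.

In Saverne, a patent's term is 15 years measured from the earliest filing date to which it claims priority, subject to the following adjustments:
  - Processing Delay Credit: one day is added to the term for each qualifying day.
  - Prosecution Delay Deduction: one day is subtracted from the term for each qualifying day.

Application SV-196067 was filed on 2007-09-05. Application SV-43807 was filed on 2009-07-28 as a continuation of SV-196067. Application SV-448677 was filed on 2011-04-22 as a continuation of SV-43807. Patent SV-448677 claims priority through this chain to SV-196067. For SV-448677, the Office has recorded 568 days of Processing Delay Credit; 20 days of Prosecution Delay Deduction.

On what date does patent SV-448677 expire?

Earliest priority filing: 5 September 2007.
Base term: 5 September 2007 + 15 years → 5 September 2022.
Processing Delay Credit: +568 days → 26 March 2024.
Prosecution Delay Deduction: −20 days → 6 March 2024.

2024-03-06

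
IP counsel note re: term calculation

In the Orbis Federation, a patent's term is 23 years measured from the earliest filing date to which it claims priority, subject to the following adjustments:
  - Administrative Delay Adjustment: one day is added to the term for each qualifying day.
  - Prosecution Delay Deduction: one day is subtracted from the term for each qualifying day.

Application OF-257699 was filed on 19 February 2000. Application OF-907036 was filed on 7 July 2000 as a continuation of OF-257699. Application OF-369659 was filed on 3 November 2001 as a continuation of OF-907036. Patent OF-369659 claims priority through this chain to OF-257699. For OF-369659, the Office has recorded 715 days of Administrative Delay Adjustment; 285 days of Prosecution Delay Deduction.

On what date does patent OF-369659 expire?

Earliest priority filing: 19 February 2000.
Base term: 19 February 2000 + 23 years → 19 February 2023.
Administrative Delay Adjustment: +715 days → 3 February 2025.
Prosecution Delay Deduction: −285 days → 24 April 2024.

April 24, 2024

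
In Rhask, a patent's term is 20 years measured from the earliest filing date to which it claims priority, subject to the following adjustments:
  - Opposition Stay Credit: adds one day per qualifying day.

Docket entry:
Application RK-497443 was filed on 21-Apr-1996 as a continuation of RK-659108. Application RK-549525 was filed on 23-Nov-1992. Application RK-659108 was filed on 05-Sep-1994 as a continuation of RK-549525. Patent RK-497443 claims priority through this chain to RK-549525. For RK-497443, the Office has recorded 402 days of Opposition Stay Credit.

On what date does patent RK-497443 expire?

2013-12-30

Earliest priority filing: 23 November 1992.
Base term: 23 November 1992 + 20 years → 23 November 2012.
Opposition Stay Credit: +402 days → 30 December 2013.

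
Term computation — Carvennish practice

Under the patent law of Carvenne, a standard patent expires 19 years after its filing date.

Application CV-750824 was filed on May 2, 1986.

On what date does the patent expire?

May 2, 2005

Filing date + 19 years → 2 May 2005.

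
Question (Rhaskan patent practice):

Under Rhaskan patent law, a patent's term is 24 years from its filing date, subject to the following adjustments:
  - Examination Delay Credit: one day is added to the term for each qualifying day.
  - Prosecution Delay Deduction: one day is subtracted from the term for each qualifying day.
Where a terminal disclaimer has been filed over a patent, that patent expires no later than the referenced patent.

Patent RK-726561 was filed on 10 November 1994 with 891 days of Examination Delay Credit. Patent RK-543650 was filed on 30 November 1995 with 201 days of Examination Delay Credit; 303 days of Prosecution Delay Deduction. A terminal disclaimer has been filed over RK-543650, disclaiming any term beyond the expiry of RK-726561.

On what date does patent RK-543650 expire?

Natural term of RK-543650:
  Base: filing + 24 years → 30 November 2019.
  Examination Delay Credit: +201 days → 18 June 2020.
  Prosecution Delay Deduction: −303 days → 20 August 2019.
Expiry of referenced patent RK-726561:
  Base: filing + 24 years → 10 November 2018.
  Examination Delay Credit: +891 days → 19 April 2021.
Terminal disclaimer: RK-543650 expires on the earlier of 20 August 2019 and 19 April 2021.

2019-08-20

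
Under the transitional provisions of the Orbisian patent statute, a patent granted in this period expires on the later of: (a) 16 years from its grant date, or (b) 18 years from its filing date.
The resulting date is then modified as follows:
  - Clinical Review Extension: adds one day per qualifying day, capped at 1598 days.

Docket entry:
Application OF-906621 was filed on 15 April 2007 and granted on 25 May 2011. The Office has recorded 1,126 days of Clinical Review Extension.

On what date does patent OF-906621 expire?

2030-06-24

(a) grant + 16 years → 25 May 2027.
(b) filing + 18 years → 15 April 2025.
Later of the two: 25 May 2027.
Clinical Review Extension: 1126 days (within the 1598-day cap) → +1126 days → 24 June 2030.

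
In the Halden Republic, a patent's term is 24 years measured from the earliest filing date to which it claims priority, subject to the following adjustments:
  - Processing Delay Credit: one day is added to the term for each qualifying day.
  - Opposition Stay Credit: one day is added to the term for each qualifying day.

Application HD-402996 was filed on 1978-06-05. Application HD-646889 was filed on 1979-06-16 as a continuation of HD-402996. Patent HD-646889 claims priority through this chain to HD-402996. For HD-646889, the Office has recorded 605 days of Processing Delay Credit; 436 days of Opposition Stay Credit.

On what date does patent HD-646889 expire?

2005-04-11

Earliest priority filing: 5 June 1978.
Base term: 5 June 1978 + 24 years → 5 June 2002.
Processing Delay Credit: +605 days → 31 January 2004.
Opposition Stay Credit: +436 days → 11 April 2005.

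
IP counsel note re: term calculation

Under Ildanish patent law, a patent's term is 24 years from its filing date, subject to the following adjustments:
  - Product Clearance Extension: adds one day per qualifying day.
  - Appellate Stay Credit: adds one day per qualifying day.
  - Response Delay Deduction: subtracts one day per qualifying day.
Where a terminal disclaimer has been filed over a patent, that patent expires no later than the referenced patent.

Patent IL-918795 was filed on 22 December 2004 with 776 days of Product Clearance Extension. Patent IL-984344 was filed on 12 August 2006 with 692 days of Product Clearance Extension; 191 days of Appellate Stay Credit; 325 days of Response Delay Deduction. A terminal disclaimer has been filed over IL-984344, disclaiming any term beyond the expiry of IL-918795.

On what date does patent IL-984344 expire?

Natural term of IL-984344:
  Base: filing + 24 years → 12 August 2030.
  Product Clearance Extension: +692 days → 4 July 2032.
  Appellate Stay Credit: +191 days → 11 January 2033.
  Response Delay Deduction: −325 days → 21 February 2032.
Expiry of referenced patent IL-918795:
  Base: filing + 24 years → 22 December 2028.
  Product Clearance Extension: +776 days → 6 February 2031.
Terminal disclaimer: IL-984344 expires on the earlier of 21 February 2032 and 6 February 2031.

February 6, 2031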